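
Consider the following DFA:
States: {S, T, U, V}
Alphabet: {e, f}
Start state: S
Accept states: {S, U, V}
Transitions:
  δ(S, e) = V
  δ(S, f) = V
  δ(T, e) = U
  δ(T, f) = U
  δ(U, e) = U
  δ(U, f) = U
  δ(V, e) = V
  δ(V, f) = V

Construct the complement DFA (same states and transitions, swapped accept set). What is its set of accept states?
Complement accept states = All states \ Original accept states
= {S, T, U, V} \ {S, U, V}
{T}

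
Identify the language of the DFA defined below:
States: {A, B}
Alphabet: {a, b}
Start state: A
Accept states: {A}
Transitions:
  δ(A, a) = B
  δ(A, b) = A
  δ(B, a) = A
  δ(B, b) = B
Testing a few strings:
  'b' → accept
  'bb' → accept
  'aba' → accept
  'aab' → accept
State roles: A=even number of a's so far; B=odd number of a's so far
All strings over {a,b} with an even number of a's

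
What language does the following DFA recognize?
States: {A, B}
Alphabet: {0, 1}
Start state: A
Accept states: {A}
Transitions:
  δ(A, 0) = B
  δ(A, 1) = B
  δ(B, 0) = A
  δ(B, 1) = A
Testing a few strings:
  '1' → reject
  '001' → reject
  '11' → accept
  '0' → reject
State roles: A=even length so far; B=odd length so far
All binary strings of even length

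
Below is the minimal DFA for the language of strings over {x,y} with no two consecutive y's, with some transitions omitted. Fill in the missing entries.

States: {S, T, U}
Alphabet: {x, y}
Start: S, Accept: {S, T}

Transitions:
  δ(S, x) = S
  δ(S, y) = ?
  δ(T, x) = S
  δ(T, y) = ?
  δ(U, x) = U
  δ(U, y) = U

From the language and accept set, identify what each state tracks — S: last symbol not y (ok); T: last symbol y (ok); U: saw yy (dead).
Each missing δ(q, a) is the state matching the new tracked value after reading a.
δ(S, y) = T; δ(T, y) = U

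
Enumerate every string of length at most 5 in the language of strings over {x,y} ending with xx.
xx, xxx, yxx, xxxx, xyxx, yxxx, yyxx, xxxxx, xxyxx, xyxxx, xyyxx, yxxxx, yxyxx, yyxxx, yyyxx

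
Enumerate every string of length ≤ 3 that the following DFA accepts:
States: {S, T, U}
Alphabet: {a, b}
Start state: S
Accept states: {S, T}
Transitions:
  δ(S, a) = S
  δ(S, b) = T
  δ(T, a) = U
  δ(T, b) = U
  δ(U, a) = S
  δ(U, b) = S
ε, a, b, aa, ab, aaa, aab, baa, bab, bba, bbb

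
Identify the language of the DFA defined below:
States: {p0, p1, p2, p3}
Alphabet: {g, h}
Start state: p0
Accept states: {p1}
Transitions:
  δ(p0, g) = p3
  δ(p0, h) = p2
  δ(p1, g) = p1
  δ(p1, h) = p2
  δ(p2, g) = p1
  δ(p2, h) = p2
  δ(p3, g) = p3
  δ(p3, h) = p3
Testing a few strings:
  'gg' → reject
  'hg' → accept
  'hhgg' → accept
  'hggh' → reject
State roles: p0=no input read; p1=started with h, last symbol g; p2=started with h, last symbol h; p3=started with g (dead)
All strings over {g,h} that start with h and end with g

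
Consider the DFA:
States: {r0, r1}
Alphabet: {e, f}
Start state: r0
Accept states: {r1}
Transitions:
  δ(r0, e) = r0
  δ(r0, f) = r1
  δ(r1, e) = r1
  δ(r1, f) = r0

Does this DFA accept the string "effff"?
Processing string "effff":
  r0 --e--> r0
  r0 --f--> r1
  r1 --f--> r0
  r0 --f--> r1
  r1 --f--> r0
Final state: r0
Accept states: {r1}
No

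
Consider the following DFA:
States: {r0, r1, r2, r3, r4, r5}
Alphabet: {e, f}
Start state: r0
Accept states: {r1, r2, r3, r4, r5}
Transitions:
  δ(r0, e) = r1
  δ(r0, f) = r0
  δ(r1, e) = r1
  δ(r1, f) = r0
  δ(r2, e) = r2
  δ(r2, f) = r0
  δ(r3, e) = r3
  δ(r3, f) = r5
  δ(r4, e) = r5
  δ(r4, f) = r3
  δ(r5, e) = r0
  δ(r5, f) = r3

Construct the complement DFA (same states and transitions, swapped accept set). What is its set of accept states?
Complement accept states = All states \ Original accept states
= {r0, r1, r2, r3, r4, r5} \ {r1, r2, r3, r4, r5}
{r0}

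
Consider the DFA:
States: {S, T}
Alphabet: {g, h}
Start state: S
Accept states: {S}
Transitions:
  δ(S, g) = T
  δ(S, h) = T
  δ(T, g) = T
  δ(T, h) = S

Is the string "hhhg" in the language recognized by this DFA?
Processing string "hhhg":
  S --h--> T
  T --h--> S
  S --h--> T
  T --g--> T
Final state: T
Accept states: {S}
No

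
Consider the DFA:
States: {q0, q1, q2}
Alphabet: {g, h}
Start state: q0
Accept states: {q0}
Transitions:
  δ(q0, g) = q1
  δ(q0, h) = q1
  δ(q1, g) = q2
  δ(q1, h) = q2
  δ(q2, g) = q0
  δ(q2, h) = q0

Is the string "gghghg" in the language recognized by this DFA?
Processing string "gghghg":
  q0 --g--> q1
  q1 --g--> q2
  q2 --h--> q0
  q0 --g--> q1
  q1 --h--> q2
  q2 --g--> q0
Final state: q0
Accept states: {q0}
Yes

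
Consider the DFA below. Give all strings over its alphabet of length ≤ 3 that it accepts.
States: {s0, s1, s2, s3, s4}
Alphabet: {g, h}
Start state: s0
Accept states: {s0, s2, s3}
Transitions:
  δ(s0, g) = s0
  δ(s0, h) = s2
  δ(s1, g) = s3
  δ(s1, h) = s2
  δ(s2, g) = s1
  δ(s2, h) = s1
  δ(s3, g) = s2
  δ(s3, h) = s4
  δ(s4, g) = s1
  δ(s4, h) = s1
ε, g, h, gg, gh, ggg, ggh, hgg, hgh, hhg, hhh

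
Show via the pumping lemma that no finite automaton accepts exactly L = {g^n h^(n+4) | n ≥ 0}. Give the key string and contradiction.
Assume L is regular with pumping length p. Idea: pumping the g-block breaks the fixed offset of 4.
Choose s = g^p h^(p+4) ∈ L. By the pumping lemma, s = xyz with |xy| ≤ p, |y| > 0, so y = g^k with k ≥ 1. Then xy²z = g^(p+k) h^(p+4). For this to be in L we would need p+4 = (p+k)+4, i.e. k = 0, contradicting k ≥ 1. So xy²z ∉ L.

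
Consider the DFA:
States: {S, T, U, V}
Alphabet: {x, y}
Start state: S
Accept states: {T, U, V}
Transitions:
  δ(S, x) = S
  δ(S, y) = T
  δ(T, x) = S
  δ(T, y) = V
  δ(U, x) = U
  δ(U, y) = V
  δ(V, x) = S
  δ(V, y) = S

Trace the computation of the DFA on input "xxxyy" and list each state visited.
read 'x': S → S
  read 'x': S → S
  read 'x': S → S
  read 'y': S → T
  read 'y': T → V
S -> S -> S -> S -> T -> V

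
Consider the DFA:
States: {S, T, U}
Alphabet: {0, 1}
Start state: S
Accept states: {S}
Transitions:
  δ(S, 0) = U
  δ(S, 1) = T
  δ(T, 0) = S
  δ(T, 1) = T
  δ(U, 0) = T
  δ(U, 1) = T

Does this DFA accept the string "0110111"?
Processing string "0110111":
  S --0--> U
  U --1--> T
  T --1--> T
  T --0--> S
  S --1--> T
  T --1--> T
  T --1--> T
Final state: T
Accept states: {S}
No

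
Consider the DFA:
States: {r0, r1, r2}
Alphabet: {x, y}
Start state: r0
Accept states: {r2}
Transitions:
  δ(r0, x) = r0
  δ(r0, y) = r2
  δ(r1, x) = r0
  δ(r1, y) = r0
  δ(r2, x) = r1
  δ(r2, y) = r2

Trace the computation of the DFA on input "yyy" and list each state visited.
read 'y': r0 → r2
  read 'y': r2 → r2
  read 'y': r2 → r2
r0 -> r2 -> r2 -> r2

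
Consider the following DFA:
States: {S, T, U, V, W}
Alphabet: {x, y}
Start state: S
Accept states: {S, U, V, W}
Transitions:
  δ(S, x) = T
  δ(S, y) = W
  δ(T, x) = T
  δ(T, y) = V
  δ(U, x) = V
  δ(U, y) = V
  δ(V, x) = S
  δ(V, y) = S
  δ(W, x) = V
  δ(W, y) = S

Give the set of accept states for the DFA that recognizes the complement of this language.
Complement accept states = All states \ Original accept states
= {S, T, U, V, W} \ {S, U, V, W}
{T}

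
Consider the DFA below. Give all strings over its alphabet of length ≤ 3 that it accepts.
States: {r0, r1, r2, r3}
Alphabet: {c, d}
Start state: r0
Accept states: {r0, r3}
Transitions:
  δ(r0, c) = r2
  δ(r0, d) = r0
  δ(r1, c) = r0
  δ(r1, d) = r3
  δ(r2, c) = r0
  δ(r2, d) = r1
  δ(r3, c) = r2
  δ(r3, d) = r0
ε, d, cc, dd, ccd, cdc, cdd, dcc, ddd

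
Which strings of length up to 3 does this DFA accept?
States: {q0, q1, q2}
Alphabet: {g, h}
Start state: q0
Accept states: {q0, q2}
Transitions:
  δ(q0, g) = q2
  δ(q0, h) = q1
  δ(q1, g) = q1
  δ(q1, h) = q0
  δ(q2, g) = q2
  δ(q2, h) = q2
ε, g, gg, gh, hh, ggg, ggh, ghg, ghh, hgh, hhg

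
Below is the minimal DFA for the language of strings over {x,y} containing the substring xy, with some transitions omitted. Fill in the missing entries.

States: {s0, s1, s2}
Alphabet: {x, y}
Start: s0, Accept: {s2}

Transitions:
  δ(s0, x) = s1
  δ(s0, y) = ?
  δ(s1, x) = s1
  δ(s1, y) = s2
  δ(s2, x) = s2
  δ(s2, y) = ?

From the language and accept set, identify what each state tracks — s0: no x seen yet; s1: seen a x, waiting for y; s2: substring xy seen.
Each missing δ(q, a) is the state matching the new tracked value after reading a.
δ(s0, y) = s0; δ(s2, y) = s2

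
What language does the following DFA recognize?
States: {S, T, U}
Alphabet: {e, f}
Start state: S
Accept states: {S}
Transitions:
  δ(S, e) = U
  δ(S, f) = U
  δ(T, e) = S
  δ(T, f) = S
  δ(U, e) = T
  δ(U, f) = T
Testing a few strings:
  'feff' → reject
  'eeef' → reject
  'effe' → reject
  'fef' → accept
State roles: S=length ≡ 0 (mod 3); T=length ≡ 2 (mod 3); U=length ≡ 1 (mod 3)
All strings over {e,f} whose length is a multiple of 3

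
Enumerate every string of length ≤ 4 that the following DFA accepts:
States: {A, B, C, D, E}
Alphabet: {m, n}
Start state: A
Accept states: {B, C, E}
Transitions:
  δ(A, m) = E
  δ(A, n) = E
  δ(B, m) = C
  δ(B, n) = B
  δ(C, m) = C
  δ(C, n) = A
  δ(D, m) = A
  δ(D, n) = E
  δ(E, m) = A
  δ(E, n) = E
m, n, mn, nn, mmm, mmn, mnn, nmm, nmn, nnn, mmmn, mmnn, mnmm, mnmn, mnnn, nmmn, nmnn, nnmm, nnmn, nnnn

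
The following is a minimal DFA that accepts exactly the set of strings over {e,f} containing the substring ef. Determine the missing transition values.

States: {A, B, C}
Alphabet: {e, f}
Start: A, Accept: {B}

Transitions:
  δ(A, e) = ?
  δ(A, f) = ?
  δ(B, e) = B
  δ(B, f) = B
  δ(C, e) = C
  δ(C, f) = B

From the language and accept set, identify what each state tracks — A: no e seen yet; B: substring ef seen; C: seen a e, waiting for f.
Each missing δ(q, a) is the state matching the new tracked value after reading a.
δ(A, e) = C; δ(A, f) = A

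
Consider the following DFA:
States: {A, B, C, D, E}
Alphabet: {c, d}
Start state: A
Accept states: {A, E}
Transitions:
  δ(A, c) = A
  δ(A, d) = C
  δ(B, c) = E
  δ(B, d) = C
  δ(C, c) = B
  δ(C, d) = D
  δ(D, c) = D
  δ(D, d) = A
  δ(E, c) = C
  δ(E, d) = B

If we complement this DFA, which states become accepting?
Complement accept states = All states \ Original accept states
= {A, B, C, D, E} \ {A, E}
{B, C, D}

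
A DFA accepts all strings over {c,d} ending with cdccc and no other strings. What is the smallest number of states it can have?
By Myhill–Nerode, count the distinguishable equivalence classes: 6 classes — one per longest suffix of the input that is a prefix of 'cdccc' (lengths 0 through 5); only the length-5 class is accepting.
6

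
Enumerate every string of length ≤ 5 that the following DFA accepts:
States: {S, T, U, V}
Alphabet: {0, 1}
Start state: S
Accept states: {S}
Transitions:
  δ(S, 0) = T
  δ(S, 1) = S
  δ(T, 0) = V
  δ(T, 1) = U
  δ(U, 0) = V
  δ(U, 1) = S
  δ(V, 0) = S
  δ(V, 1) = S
ε, 1, 11, 000, 001, 011, 111, 0001, 0011, 0100, 0101, 0111, 1000, 1001, 1011, 1111, 00011, 00111, 01001, 01011, 01111, 10001, 10011, 10100, 10101, 10111, 11000, 11001, 11011, 11111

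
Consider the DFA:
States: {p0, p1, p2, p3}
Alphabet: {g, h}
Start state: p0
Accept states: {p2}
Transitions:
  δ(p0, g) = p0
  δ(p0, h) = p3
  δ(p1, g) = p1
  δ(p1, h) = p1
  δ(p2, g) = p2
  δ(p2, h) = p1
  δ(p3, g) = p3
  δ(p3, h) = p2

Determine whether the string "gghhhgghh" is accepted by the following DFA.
Processing string "gghhhgghh":
  p0 --g--> p0
  p0 --g--> p0
  p0 --h--> p3
  p3 --h--> p2
  p2 --h--> p1
  p1 --g--> p1
  p1 --g--> p1
  p1 --h--> p1
  p1 --h--> p1
Final state: p1
Accept states: {p2}
No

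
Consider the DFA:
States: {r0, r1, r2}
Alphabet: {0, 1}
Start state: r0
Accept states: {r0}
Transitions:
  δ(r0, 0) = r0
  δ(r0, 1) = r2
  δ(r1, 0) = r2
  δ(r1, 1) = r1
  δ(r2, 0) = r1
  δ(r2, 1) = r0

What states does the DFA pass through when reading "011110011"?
read '0': r0 → r0
  read '1': r0 → r2
  read '1': r2 → r0
  read '1': r0 → r2
  read '1': r2 → r0
  read '0': r0 → r0
  read '0': r0 → r0
  read '1': r0 → r2
  read '1': r2 → r0
r0 -> r0 -> r2 -> r0 -> r2 -> r0 -> r0 -> r0 -> r2 -> r0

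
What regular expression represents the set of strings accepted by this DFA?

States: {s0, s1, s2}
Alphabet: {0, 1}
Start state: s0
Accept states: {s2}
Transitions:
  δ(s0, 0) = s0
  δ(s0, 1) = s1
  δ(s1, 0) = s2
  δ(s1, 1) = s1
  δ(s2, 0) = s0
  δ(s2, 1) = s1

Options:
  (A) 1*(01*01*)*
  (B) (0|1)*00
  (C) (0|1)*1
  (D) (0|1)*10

Check each option against the DFA on short strings; one disagreement eliminates an option:
  (A) 1*(01*01*)*: on ε the DFA stays in s0 and rejects (s0 ∉ Accept), but the regex matches it → eliminate
  (B) (0|1)*00: on '00' the DFA goes s0 → s0 → s0 and rejects (s0 ∉ Accept), but the regex matches it → eliminate
  (C) (0|1)*1: on '1' the DFA goes s0 → s1 and rejects (s1 ∉ Accept), but the regex matches it → eliminate
  (D) (0|1)*10: agrees with the DFA on every string of length ≤ 6
Only (D) is consistent with the DFA.
(D) (0|1)*10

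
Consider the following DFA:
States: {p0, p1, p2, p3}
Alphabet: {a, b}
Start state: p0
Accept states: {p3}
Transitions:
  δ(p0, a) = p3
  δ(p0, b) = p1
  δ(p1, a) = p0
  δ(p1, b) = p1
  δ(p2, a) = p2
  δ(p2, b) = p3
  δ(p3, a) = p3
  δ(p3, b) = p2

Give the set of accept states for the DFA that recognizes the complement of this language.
Complement accept states = All states \ Original accept states
= {p0, p1, p2, p3} \ {p3}
{p0, p1, p2}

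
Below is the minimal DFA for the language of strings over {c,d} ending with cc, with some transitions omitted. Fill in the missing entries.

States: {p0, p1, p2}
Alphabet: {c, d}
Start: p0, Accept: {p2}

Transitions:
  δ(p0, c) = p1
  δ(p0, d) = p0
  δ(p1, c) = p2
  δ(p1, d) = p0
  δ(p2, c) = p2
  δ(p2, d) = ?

From the language and accept set, identify what each state tracks — p0: last symbol not c; p1: one trailing c; p2: two trailing c's.
Each missing δ(q, a) is the state matching the new tracked value after reading a.
δ(p2, d) = p0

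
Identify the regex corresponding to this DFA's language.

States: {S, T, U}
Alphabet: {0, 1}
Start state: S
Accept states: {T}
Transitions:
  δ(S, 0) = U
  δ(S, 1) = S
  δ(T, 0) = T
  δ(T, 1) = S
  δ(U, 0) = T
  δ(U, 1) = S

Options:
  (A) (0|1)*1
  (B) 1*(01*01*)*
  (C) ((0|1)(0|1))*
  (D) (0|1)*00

Check each option against the DFA on short strings; one disagreement eliminates an option:
  (A) (0|1)*1: on '1' the DFA goes S → S and rejects (S ∉ Accept), but the regex matches it → eliminate
  (B) 1*(01*01*)*: on ε the DFA stays in S and rejects (S ∉ Accept), but the regex matches it → eliminate
  (C) ((0|1)(0|1))*: on ε the DFA stays in S and rejects (S ∉ Accept), but the regex matches it → eliminate
  (D) (0|1)*00: agrees with the DFA on every string of length ≤ 6
Only (D) is consistent with the DFA.
(D) (0|1)*00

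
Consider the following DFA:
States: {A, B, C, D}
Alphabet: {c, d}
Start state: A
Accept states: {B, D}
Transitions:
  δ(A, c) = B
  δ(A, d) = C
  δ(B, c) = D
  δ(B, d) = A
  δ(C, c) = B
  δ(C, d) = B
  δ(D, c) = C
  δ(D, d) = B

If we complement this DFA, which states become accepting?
Complement accept states = All states \ Original accept states
= {A, B, C, D} \ {B, D}
{A, C}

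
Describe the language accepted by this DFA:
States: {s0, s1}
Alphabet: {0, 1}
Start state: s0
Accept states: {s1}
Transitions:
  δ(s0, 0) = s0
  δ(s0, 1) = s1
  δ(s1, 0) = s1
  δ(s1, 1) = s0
Testing a few strings:
  '111' → accept
  '001' → accept
  '0' → reject
  '1' → accept
State roles: s0=even number of 1's so far; s1=odd number of 1's so far
All binary strings with an odd number of 1's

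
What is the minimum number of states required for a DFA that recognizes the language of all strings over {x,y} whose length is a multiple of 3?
By Myhill–Nerode, count the distinguishable equivalence classes: 3 classes — one per residue of the length mod 3; class i is distinguished from class j by any string of length (3 − i) mod 3.
3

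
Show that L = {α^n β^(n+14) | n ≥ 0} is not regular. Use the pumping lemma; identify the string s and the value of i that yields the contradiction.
Assume L is regular with pumping length p. Idea: pumping the α-block breaks the fixed offset of 14.
Choose s = α^p β^(p+14) ∈ L. By the pumping lemma, s = xyz with |xy| ≤ p, |y| > 0, so y = α^k with k ≥ 1. Then xy²z = α^(p+k) β^(p+14). For this to be in L we would need p+14 = (p+k)+14, i.e. k = 0, contradicting k ≥ 1. So xy²z ∉ L.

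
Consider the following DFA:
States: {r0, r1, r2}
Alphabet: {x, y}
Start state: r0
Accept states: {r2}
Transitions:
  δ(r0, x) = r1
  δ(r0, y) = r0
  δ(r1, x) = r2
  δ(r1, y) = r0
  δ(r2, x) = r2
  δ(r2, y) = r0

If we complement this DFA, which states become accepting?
Complement accept states = All states \ Original accept states
= {r0, r1, r2} \ {r2}
{r0, r1}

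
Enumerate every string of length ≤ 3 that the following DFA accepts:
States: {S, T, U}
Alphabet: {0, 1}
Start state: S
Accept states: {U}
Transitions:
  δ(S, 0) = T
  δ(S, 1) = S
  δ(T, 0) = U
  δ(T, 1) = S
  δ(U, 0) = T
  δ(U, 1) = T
00, 100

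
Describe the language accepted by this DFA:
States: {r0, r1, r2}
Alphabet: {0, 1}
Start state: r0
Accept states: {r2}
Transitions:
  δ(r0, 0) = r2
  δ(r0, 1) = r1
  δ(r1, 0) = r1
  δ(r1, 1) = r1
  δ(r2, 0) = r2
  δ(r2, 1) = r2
Testing a few strings:
  '00' → accept
  '01' → accept
  '1' → reject
  '0' → accept
State roles: r0=no input read; r1=started with 1 (dead); r2=started with 0
All binary strings starting with 0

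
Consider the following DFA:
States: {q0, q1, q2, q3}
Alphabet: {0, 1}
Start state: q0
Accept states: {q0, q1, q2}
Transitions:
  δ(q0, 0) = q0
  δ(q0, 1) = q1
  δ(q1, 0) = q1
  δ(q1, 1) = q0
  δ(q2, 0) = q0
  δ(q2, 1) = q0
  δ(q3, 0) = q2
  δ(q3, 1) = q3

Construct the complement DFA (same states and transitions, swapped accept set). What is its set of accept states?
Complement accept states = All states \ Original accept states
= {q0, q1, q2, q3} \ {q0, q1, q2}
{q3}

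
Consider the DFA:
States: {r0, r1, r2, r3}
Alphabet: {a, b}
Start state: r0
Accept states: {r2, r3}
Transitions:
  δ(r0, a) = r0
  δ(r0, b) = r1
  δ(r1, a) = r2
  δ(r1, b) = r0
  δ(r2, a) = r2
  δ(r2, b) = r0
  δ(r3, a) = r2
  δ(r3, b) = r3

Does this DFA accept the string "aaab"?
Processing string "aaab":
  r0 --a--> r0
  r0 --a--> r0
  r0 --a--> r0
  r0 --b--> r1
Final state: r1
Accept states: {r2, r3}
No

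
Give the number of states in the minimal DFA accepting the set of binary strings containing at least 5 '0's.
By Myhill–Nerode, count the distinguishable equivalence classes: 6 classes — having seen 0, 1, …, 4, or ≥5 copies of '0'; any two classes i < j (j ≤ 5) are distinguished by the string 0^(5−j), which takes class j to 5 copies (accepted) but leaves class i below 5 (rejected).
6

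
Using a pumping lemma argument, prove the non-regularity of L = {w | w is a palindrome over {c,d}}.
Assume L is regular with pumping length p. Idea: pumping the leading c-block breaks the symmetry.
Choose s = c^p d c^p (a palindrome of length 2p+1 ≥ p). By the pumping lemma, s = xyz with |xy| ≤ p, |y| > 0, so y = c^k with k > 0 (xy lies entirely in the first c^p). Then xy²z = c^(p+k) d c^p, which is not a palindrome since p+k ≠ p.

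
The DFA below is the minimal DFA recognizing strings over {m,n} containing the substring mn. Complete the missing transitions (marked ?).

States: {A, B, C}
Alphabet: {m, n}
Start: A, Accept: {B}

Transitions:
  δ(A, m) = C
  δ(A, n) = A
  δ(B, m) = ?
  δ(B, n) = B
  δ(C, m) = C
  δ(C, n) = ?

From the language and accept set, identify what each state tracks — A: no m seen yet; B: substring mn seen; C: seen a m, waiting for n.
Each missing δ(q, a) is the state matching the new tracked value after reading a.
δ(B, m) = B; δ(C, n) = B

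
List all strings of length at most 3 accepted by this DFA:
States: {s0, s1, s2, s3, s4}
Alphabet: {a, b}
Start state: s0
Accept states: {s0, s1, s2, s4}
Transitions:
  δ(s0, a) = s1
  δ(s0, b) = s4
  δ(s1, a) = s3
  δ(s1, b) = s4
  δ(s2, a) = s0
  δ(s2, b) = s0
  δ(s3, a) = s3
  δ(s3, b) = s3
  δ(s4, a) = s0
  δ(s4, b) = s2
ε, a, b, ab, ba, bb, aba, abb, baa, bab, bba, bbb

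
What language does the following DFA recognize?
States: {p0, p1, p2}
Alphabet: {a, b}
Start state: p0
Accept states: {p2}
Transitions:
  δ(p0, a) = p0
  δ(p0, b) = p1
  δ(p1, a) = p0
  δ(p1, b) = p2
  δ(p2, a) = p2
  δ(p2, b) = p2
Testing a few strings:
  'a' → reject
  'abba' → accept
  'abaa' → reject
  'aaa' → reject
State roles: p0=no progress toward bb; p1=one trailing b; p2=substring bb seen
All strings over {a,b} containing the substring bb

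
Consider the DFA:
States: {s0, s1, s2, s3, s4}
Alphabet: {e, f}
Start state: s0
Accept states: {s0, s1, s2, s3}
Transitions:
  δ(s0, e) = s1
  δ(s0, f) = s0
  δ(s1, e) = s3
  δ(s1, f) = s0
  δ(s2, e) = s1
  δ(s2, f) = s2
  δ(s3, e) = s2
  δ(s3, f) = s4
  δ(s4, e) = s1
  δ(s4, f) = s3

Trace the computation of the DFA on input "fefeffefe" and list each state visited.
read 'f': s0 → s0
  read 'e': s0 → s1
  read 'f': s1 → s0
  read 'e': s0 → s1
  read 'f': s1 → s0
  read 'f': s0 → s0
  read 'e': s0 → s1
  read 'f': s1 → s0
  read 'e': s0 → s1
s0 -> s0 -> s1 -> s0 -> s1 -> s0 -> s0 -> s1 -> s0 -> s1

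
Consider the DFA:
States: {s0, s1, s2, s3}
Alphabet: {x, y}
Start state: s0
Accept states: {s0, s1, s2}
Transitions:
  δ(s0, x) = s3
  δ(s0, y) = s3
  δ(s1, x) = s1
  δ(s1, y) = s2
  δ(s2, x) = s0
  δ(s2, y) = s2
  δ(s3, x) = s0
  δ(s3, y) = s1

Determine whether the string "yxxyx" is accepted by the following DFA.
Processing string "yxxyx":
  s0 --y--> s3
  s3 --x--> s0
  s0 --x--> s3
  s3 --y--> s1
  s1 --x--> s1
Final state: s1
Accept states: {s0, s1, s2}
Yes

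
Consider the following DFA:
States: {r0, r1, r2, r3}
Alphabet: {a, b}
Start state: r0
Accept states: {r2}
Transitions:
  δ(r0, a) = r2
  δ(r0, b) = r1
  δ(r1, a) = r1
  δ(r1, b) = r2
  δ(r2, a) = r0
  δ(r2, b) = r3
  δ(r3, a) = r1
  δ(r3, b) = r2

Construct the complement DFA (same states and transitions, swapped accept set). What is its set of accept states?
Complement accept states = All states \ Original accept states
= {r0, r1, r2, r3} \ {r2}
{r0, r1, r3}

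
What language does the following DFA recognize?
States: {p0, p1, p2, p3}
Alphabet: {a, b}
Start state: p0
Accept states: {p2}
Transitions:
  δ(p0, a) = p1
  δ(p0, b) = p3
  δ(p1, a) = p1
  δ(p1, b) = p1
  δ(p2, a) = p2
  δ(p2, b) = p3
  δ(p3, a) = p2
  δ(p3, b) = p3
Testing a few strings:
  'a' → reject
  'aaa' → reject
  'abbb' → reject
  'b' → reject
State roles: p0=no input read; p1=started with a (dead); p2=started with b, last symbol a; p3=started with b, last symbol b
All strings over {a,b} that start with b and end with a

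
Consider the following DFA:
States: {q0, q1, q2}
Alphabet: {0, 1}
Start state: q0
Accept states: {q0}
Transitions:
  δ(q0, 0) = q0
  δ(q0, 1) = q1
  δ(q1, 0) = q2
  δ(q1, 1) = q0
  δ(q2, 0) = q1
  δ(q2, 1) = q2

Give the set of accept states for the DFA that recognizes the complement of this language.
Complement accept states = All states \ Original accept states
= {q0, q1, q2} \ {q0}
{q1, q2}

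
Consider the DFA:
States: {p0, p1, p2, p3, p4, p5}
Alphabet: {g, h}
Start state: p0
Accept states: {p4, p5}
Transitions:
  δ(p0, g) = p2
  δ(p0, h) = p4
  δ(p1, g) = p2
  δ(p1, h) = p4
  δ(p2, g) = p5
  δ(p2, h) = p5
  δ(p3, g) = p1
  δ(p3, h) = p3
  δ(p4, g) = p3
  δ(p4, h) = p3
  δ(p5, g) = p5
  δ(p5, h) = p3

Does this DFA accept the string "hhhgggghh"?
Processing string "hhhgggghh":
  p0 --h--> p4
  p4 --h--> p3
  p3 --h--> p3
  p3 --g--> p1
  p1 --g--> p2
  p2 --g--> p5
  p5 --g--> p5
  p5 --h--> p3
  p3 --h--> p3
Final state: p3
Accept states: {p4, p5}
No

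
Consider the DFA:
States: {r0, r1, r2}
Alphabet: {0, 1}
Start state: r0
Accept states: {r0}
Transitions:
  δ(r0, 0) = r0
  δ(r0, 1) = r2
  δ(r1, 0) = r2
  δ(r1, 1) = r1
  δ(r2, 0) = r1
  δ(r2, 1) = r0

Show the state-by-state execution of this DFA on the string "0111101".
read '0': r0 → r0
  read '1': r0 → r2
  read '1': r2 → r0
  read '1': r0 → r2
  read '1': r2 → r0
  read '0': r0 → r0
  read '1': r0 → r2
r0 -> r0 -> r2 -> r0 -> r2 -> r0 -> r0 -> r2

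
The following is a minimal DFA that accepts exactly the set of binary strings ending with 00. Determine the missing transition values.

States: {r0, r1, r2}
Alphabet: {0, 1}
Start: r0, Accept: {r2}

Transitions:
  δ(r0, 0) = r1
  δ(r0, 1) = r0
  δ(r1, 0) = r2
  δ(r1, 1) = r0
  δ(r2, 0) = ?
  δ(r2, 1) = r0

From the language and accept set, identify what each state tracks — r0: last symbol not 0; r1: one trailing 0; r2: two trailing 0's.
Each missing δ(q, a) is the state matching the new tracked value after reading a.
δ(r2, 0) = r2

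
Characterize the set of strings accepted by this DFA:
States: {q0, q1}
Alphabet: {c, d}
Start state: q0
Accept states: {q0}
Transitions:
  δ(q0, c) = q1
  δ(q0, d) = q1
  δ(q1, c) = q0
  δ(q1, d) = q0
Testing a few strings:
  'd' → reject
  'cc' → accept
  'dd' → accept
  'ddc' → reject
State roles: q0=even length so far; q1=odd length so far
All strings over {c,d} of even length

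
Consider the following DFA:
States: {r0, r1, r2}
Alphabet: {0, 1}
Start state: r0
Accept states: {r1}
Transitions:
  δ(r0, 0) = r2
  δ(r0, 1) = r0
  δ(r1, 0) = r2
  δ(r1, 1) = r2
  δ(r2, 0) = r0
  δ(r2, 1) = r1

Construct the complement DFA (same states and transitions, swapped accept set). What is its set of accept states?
Complement accept states = All states \ Original accept states
= {r0, r1, r2} \ {r1}
{r0, r2}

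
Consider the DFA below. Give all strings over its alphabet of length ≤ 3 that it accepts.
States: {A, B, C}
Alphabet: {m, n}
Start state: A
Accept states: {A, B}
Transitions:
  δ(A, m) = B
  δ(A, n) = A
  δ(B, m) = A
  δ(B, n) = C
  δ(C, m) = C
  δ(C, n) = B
ε, m, n, mm, nm, nn, mmm, mmn, mnn, nmm, nnm, nnn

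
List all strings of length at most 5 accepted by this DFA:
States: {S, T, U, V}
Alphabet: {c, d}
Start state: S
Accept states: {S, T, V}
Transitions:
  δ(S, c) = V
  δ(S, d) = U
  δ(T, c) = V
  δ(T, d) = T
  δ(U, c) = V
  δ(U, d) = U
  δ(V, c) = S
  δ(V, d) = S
ε, c, cc, cd, dc, ccc, cdc, dcc, dcd, ddc, cccc, cccd, ccdc, cdcc, cdcd, cddc, dccc, dcdc, ddcc, ddcd, dddc, ccccc, cccdc, ccdcc, ccdcd, ccddc, cdccc, cdcdc, cddcc, cddcd, cdddc, dcccc, dcccd, dccdc, dcdcc, dcdcd, dcddc, ddccc, ddcdc, dddcc, dddcd, ddddc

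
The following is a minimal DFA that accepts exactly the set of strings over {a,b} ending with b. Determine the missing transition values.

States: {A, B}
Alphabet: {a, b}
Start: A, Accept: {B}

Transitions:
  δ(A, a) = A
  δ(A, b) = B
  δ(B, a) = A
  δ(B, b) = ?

From the language and accept set, identify what each state tracks — A: last symbol not b; B: last symbol is b.
Each missing δ(q, a) is the state matching the new tracked value after reading a.
δ(B, b) = B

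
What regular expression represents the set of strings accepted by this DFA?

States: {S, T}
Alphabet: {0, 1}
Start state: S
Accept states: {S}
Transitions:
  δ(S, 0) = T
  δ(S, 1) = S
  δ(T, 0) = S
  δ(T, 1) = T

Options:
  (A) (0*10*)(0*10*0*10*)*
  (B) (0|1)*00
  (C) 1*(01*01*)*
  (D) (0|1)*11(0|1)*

Check each option against the DFA on short strings; one disagreement eliminates an option:
  (A) (0*10*)(0*10*0*10*)*: on ε the DFA stays in S and accepts (S ∈ Accept), but the regex does not match it → eliminate
  (B) (0|1)*00: on ε the DFA stays in S and accepts (S ∈ Accept), but the regex does not match it → eliminate
  (C) 1*(01*01*)*: agrees with the DFA on every string of length ≤ 6
  (D) (0|1)*11(0|1)*: on ε the DFA stays in S and accepts (S ∈ Accept), but the regex does not match it → eliminate
Only (C) is consistent with the DFA.
(C) 1*(01*01*)*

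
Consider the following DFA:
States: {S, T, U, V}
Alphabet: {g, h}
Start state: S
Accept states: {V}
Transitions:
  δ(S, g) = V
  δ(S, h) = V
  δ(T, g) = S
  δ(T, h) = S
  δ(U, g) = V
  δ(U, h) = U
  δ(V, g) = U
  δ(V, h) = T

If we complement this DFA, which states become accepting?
Complement accept states = All states \ Original accept states
= {S, T, U, V} \ {V}
{S, T, U}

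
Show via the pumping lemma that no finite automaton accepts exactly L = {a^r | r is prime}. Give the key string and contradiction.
Assume L is regular with pumping length p. Idea: pumping by a suitable count produces a composite length.
Let q be a prime with q ≥ p and choose s = a^q ∈ L. By the pumping lemma, s = xyz with |xy| ≤ p, |y| = k ≥ 1. Take i = q+1: |xy^(q+1)z| = q + q·k = q(1+k). Since q ≥ 2 and 1+k ≥ 2, q(1+k) is composite, so xy^(q+1)z ∉ L.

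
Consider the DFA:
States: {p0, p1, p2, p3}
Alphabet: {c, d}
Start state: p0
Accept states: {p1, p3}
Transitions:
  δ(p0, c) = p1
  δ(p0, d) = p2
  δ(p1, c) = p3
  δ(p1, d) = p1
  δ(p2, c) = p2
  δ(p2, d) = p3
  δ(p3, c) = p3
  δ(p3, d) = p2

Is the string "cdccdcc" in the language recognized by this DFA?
Processing string "cdccdcc":
  p0 --c--> p1
  p1 --d--> p1
  p1 --c--> p3
  p3 --c--> p3
  p3 --d--> p2
  p2 --c--> p2
  p2 --c--> p2
Final state: p2
Accept states: {p1, p3}
No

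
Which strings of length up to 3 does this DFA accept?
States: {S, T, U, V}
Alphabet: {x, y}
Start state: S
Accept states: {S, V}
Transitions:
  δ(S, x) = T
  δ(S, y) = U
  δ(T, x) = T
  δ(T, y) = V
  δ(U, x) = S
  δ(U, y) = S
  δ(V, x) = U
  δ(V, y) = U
ε, xy, yx, yy, xxy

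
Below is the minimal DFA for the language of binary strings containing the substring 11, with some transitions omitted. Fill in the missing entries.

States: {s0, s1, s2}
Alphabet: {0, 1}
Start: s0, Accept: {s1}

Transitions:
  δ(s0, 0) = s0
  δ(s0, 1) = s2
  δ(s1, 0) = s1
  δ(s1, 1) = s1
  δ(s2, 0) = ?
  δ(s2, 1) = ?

From the language and accept set, identify what each state tracks — s0: no progress toward 11; s1: substring 11 seen; s2: one trailing 1.
Each missing δ(q, a) is the state matching the new tracked value after reading a.
δ(s2, 0) = s0; δ(s2, 1) = s1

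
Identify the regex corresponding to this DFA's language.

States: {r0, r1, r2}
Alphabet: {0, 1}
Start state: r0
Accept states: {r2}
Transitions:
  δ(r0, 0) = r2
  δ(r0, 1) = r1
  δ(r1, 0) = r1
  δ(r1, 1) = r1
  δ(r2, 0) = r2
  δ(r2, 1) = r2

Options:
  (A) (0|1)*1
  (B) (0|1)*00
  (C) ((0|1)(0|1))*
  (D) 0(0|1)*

Check each option against the DFA on short strings; one disagreement eliminates an option:
  (A) (0|1)*1: on '0' the DFA goes r0 → r2 and accepts (r2 ∈ Accept), but the regex does not match it → eliminate
  (B) (0|1)*00: on '0' the DFA goes r0 → r2 and accepts (r2 ∈ Accept), but the regex does not match it → eliminate
  (C) ((0|1)(0|1))*: on ε the DFA stays in r0 and rejects (r0 ∉ Accept), but the regex matches it → eliminate
  (D) 0(0|1)*: agrees with the DFA on every string of length ≤ 6
Only (D) is consistent with the DFA.
(D) 0(0|1)*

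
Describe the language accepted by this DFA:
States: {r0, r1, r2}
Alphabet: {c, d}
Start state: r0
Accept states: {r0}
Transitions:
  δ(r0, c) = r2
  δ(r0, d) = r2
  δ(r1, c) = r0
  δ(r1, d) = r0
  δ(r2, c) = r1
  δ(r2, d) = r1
Testing a few strings:
  'dddc' → reject
  'cc' → reject
  'cccc' → reject
  'd' → reject
State roles: r0=length ≡ 0 (mod 3); r1=length ≡ 2 (mod 3); r2=length ≡ 1 (mod 3)
All strings over {c,d} whose length is a multiple of 3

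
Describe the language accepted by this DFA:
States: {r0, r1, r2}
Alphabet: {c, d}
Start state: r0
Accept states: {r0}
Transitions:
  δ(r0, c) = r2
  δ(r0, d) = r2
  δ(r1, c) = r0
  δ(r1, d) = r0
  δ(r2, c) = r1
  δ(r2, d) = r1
Testing a few strings:
  'dd' → reject
  'c' → reject
  'dccc' → reject
  'ccc' → accept
State roles: r0=length ≡ 0 (mod 3); r1=length ≡ 2 (mod 3); r2=length ≡ 1 (mod 3)
All strings over {c,d} whose length is a multiple of 3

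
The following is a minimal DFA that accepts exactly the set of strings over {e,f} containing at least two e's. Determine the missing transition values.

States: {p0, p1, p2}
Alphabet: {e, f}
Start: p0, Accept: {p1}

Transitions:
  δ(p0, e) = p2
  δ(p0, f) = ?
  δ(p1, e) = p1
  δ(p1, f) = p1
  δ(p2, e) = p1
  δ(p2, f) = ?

From the language and accept set, identify what each state tracks — p0: zero e's seen; p1: ≥ two e's seen; p2: one e seen.
Each missing δ(q, a) is the state matching the new tracked value after reading a.
δ(p0, f) = p0; δ(p2, f) = p2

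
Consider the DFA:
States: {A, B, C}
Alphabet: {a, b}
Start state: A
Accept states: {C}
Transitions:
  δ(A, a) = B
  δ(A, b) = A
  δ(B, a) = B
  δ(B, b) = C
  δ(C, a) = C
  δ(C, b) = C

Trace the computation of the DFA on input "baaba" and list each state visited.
read 'b': A → A
  read 'a': A → B
  read 'a': B → B
  read 'b': B → C
  read 'a': C → C
A -> A -> B -> B -> C -> C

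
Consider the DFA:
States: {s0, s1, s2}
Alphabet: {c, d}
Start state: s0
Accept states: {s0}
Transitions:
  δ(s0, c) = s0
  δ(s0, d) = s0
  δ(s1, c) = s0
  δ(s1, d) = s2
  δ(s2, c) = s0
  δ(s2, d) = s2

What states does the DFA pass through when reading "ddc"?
read 'd': s0 → s0
  read 'd': s0 → s0
  read 'c': s0 → s0
s0 -> s0 -> s0 -> s0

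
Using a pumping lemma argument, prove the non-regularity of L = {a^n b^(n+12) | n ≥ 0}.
Assume L is regular with pumping length p. Idea: pumping the a-block breaks the fixed offset of 12.
Choose s = a^p b^(p+12) ∈ L. By the pumping lemma, s = xyz with |xy| ≤ p, |y| > 0, so y = a^k with k ≥ 1. Then xy²z = a^(p+k) b^(p+12). For this to be in L we would need p+12 = (p+k)+12, i.e. k = 0, contradicting k ≥ 1. So xy²z ∉ L.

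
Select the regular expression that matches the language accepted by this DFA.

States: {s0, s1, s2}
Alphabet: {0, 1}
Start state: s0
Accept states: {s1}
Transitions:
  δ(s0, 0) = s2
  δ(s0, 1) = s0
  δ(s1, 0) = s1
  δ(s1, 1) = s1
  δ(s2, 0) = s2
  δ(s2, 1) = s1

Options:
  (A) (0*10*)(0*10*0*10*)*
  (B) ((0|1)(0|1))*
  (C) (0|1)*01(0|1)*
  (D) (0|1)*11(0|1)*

Check each option against the DFA on short strings; one disagreement eliminates an option:
  (A) (0*10*)(0*10*0*10*)*: on '1' the DFA goes s0 → s0 and rejects (s0 ∉ Accept), but the regex matches it → eliminate
  (B) ((0|1)(0|1))*: on ε the DFA stays in s0 and rejects (s0 ∉ Accept), but the regex matches it → eliminate
  (C) (0|1)*01(0|1)*: agrees with the DFA on every string of length ≤ 6
  (D) (0|1)*11(0|1)*: on '01' the DFA goes s0 → s2 → s1 and accepts (s1 ∈ Accept), but the regex does not match it → eliminate
Only (C) is consistent with the DFA.
(C) (0|1)*01(0|1)*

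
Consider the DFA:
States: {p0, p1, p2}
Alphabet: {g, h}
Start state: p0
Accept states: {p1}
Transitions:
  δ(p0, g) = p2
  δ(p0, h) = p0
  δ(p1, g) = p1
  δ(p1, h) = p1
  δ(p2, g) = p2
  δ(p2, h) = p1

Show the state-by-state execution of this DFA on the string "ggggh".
read 'g': p0 → p2
  read 'g': p2 → p2
  read 'g': p2 → p2
  read 'g': p2 → p2
  read 'h': p2 → p1
p0 -> p2 -> p2 -> p2 -> p2 -> p1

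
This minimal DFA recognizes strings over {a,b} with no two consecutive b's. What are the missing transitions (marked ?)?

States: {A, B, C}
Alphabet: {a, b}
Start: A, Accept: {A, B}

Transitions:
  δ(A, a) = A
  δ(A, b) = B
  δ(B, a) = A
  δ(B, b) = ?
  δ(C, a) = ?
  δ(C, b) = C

From the language and accept set, identify what each state tracks — A: last symbol not b (ok); B: last symbol b (ok); C: saw bb (dead).
Each missing δ(q, a) is the state matching the new tracked value after reading a.
δ(B, b) = C; δ(C, a) = C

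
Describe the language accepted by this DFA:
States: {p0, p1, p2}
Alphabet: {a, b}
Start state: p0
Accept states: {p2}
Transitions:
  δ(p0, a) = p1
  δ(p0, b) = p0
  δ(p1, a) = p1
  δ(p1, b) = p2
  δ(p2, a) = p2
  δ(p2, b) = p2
Testing a few strings:
  'bbb' → reject
  'baab' → accept
  'baa' → reject
  'baba' → accept
State roles: p0=no a seen yet; p1=seen a a, waiting for b; p2=substring ab seen
All strings over {a,b} containing the substring ab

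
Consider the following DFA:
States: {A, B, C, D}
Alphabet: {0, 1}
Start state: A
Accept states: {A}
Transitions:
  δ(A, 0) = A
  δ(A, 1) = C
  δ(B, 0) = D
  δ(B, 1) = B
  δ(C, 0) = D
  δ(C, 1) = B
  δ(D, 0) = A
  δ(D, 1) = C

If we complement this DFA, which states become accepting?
Complement accept states = All states \ Original accept states
= {A, B, C, D} \ {A}
{B, C, D}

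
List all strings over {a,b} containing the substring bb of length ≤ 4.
bb, abb, bba, bbb, aabb, abba, abbb, babb, bbaa, bbab, bbba, bbbb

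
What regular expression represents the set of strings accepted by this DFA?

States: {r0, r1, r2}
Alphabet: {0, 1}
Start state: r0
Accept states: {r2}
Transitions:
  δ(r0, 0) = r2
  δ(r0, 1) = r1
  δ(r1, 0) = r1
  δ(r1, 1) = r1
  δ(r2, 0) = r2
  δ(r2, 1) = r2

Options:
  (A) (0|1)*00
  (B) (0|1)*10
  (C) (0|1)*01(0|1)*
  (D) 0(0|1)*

Check each option against the DFA on short strings; one disagreement eliminates an option:
  (A) (0|1)*00: on '0' the DFA goes r0 → r2 and accepts (r2 ∈ Accept), but the regex does not match it → eliminate
  (B) (0|1)*10: on '0' the DFA goes r0 → r2 and accepts (r2 ∈ Accept), but the regex does not match it → eliminate
  (C) (0|1)*01(0|1)*: on '0' the DFA goes r0 → r2 and accepts (r2 ∈ Accept), but the regex does not match it → eliminate
  (D) 0(0|1)*: agrees with the DFA on every string of length ≤ 6
Only (D) is consistent with the DFA.
(D) 0(0|1)*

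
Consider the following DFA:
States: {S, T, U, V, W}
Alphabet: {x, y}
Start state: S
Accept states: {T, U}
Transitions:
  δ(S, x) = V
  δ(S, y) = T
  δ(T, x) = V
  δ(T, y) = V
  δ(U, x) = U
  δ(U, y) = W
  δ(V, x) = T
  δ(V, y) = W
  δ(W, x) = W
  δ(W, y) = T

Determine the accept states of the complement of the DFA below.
Complement accept states = All states \ Original accept states
= {S, T, U, V, W} \ {T, U}
{S, V, W}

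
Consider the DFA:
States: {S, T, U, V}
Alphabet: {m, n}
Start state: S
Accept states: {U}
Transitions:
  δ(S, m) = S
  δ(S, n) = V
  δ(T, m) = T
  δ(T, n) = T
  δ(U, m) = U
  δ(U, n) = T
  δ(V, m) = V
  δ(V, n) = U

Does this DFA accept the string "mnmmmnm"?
Processing string "mnmmmnm":
  S --m--> S
  S --n--> V
  V --m--> V
  V --m--> V
  V --m--> V
  V --n--> U
  U --m--> U
Final state: U
Accept states: {U}
Yes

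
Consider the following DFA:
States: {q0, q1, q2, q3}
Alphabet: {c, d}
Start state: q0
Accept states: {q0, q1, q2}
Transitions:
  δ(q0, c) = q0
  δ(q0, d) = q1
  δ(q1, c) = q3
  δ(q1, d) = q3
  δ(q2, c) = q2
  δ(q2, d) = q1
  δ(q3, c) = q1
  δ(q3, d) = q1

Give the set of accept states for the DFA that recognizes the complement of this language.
Complement accept states = All states \ Original accept states
= {q0, q1, q2, q3} \ {q0, q1, q2}
{q3}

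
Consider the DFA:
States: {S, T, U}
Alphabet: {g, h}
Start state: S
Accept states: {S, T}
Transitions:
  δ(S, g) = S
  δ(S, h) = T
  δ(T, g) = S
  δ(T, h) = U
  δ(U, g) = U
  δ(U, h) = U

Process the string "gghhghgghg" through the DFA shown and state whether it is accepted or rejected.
Processing string "gghhghgghg":
  S --g--> S
  S --g--> S
  S --h--> T
  T --h--> U
  U --g--> U
  U --h--> U
  U --g--> U
  U --g--> U
  U --h--> U
  U --g--> U
Final state: U
Accept states: {S, T}
No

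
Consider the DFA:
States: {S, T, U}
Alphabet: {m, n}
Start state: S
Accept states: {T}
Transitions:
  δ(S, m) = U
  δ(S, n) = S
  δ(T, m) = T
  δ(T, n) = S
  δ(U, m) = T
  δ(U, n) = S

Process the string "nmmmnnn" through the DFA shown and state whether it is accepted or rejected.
Processing string "nmmmnnn":
  S --n--> S
  S --m--> U
  U --m--> T
  T --m--> T
  T --n--> S
  S --n--> S
  S --n--> S
Final state: S
Accept states: {T}
No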